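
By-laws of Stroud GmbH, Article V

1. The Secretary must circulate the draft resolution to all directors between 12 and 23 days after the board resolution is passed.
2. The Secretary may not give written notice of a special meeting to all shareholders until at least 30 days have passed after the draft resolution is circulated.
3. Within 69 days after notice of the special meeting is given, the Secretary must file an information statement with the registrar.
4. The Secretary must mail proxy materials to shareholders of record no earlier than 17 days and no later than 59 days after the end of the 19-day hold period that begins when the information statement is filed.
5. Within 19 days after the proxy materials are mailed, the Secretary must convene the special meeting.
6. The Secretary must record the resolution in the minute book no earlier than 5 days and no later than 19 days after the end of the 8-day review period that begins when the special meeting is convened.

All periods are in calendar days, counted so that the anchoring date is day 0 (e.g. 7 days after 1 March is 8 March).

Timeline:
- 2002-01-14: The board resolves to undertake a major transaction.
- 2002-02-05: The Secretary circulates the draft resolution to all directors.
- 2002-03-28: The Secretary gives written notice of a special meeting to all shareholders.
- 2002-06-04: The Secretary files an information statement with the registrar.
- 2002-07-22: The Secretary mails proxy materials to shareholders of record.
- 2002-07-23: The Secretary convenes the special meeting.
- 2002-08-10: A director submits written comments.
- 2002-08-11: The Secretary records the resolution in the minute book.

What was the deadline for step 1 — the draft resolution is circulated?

Step 1 runs from 2002-01-14, when the board resolution is passed. The window is 12–23 days after 2002-01-14; it closes on 2002-02-06.

2002-02-06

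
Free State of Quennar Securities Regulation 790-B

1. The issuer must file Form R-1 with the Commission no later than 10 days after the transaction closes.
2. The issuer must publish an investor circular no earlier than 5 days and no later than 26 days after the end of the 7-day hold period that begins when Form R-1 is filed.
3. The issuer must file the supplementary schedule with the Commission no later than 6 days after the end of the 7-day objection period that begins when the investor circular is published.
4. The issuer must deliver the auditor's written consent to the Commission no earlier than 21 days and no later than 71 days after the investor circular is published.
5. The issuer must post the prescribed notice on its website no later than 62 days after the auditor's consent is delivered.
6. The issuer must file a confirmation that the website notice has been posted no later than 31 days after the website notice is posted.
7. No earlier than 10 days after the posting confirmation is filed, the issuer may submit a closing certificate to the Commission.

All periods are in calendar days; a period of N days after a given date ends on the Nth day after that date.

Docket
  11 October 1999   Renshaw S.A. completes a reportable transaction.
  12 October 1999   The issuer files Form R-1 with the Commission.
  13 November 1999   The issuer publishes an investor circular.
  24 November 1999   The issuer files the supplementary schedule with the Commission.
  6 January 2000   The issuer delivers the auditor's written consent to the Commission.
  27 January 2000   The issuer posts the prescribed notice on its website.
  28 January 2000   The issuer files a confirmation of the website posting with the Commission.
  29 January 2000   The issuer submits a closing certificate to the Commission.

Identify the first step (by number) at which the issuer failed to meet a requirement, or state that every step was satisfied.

Step 1 — counting 10 days from 11 October 1999 (when the transaction closes) gives a deadline of 21 October 1999; 12 October 1999 is within that limit.
Step 2 — 5 and 26 days from 19 October 1999 (end of the 7-day hold period, which began when Form R-1 is filed on 12 October 1999) are 24 October 1999 and 14 November 1999 respectively; done 13 November 1999 — within the window.
Step 3 — counting 6 days from 20 November 1999 (end of the 7-day objection period, which began when the investor circular is published on 13 November 1999) gives a deadline of 26 November 1999; 24 November 1999 is within that limit.
Step 4 — 21 and 71 days from 13 November 1999 (when the investor circular is published) are 4 December 1999 and 23 January 2000 respectively; 6 January 2000 falls inside that range.
Step 5 — counting 62 days from 6 January 2000 (when the auditor's consent is delivered) gives a deadline of 8 March 2000; done 27 January 2000 — timely.
Step 6 — counting 31 days from 27 January 2000 (when the website notice is posted) gives a deadline of 27 February 2000; 28 January 2000 is within that limit.
Step 7 — must wait 10 days from 28 January 2000 (when the posting confirmation is filed), so not before 7 February 2000; done 29 January 2000 — 9 days too early.

Step 7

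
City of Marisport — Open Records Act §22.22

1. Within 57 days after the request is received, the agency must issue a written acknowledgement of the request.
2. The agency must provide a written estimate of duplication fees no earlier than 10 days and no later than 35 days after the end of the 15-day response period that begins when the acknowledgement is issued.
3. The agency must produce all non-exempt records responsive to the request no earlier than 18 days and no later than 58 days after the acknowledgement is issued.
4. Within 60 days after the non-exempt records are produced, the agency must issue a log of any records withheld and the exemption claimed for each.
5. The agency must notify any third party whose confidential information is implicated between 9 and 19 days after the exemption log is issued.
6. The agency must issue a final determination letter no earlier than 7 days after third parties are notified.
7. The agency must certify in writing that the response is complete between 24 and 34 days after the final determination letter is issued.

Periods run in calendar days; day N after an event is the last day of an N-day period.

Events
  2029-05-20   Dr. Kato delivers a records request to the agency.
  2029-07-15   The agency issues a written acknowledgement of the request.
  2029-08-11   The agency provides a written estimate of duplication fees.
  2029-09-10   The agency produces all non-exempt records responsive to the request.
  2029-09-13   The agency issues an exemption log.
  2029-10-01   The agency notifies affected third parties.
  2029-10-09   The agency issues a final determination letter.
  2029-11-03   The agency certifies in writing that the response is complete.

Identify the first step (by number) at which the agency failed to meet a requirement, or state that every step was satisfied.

(1) due by 2029-05-20 + 57 days = 2029-07-16; 2029-07-15 is within that limit.
(2) the permitted window runs from 2029-07-30 + 10 = 2029-08-09 to 2029-07-30 + 35 = 2029-09-03; 2029-08-11 falls inside that range.
(3) the permitted window runs from 2029-07-15 + 18 = 2029-08-02 to 2029-07-15 + 58 = 2029-09-11; done 2029-09-10 — within the window.
(4) due by 2029-09-10 + 60 days = 2029-11-09; completed 2029-09-13, before the deadline.
(5) the permitted window runs from 2029-09-13 + 9 = 2029-09-22 to 2029-09-13 + 19 = 2029-10-02; done 2029-10-01, which is between those dates.
(6) permitted from 2029-10-01 + 7 days = 2029-10-08 onward; done 2029-10-09 — permitted.
(7) the permitted window runs from 2029-10-09 + 24 = 2029-11-02 to 2029-10-09 + 34 = 2029-11-12; done 2029-11-03, which is between those dates.

None — every step was satisfied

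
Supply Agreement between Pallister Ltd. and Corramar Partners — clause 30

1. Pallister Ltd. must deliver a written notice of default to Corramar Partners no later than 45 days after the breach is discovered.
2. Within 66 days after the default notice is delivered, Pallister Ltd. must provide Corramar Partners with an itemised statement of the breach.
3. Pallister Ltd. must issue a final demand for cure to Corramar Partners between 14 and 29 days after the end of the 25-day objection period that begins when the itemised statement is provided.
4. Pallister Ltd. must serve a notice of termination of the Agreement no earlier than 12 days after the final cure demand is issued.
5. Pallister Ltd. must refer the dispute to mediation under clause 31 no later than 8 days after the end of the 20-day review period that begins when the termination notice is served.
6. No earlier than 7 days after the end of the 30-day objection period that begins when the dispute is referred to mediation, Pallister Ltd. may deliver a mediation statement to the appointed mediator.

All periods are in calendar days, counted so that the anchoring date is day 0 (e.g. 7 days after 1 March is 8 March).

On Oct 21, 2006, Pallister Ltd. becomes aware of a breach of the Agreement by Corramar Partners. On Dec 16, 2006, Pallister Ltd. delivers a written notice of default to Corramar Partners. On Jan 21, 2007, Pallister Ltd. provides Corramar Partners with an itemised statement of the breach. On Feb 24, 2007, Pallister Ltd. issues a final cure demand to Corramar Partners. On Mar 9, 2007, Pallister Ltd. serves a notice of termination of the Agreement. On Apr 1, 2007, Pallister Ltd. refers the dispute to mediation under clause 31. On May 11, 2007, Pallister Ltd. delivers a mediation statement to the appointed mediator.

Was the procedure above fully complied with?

Step 1: 45 days after Oct 21, 2006 (when the breach is discovered) is Dec 5, 2006; done Dec 16, 2006 — 11 days late.
That is the first point of non-compliance.

No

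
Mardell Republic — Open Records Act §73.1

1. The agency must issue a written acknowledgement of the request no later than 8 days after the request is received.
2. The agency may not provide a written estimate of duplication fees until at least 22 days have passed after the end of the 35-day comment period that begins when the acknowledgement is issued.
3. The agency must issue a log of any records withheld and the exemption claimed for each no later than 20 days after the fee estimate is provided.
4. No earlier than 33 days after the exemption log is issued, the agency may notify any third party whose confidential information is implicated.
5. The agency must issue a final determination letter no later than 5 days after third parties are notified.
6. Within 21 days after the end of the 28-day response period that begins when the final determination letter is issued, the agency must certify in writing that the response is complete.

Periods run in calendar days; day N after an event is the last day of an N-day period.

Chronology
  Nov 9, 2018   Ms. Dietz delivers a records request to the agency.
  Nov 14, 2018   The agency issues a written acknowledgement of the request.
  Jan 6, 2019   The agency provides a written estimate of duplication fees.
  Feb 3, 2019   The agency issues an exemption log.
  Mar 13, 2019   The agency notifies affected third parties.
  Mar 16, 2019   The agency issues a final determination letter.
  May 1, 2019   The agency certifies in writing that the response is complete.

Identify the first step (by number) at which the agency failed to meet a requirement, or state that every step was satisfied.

(1) due by Nov 9, 2018 + 8 days = Nov 17, 2018; completed Nov 14, 2018, before the deadline.
(2) permitted from Dec 19, 2018 + 22 days = Jan 10, 2019 onward; done Jan 6, 2019 — 4 days too early.

Step 2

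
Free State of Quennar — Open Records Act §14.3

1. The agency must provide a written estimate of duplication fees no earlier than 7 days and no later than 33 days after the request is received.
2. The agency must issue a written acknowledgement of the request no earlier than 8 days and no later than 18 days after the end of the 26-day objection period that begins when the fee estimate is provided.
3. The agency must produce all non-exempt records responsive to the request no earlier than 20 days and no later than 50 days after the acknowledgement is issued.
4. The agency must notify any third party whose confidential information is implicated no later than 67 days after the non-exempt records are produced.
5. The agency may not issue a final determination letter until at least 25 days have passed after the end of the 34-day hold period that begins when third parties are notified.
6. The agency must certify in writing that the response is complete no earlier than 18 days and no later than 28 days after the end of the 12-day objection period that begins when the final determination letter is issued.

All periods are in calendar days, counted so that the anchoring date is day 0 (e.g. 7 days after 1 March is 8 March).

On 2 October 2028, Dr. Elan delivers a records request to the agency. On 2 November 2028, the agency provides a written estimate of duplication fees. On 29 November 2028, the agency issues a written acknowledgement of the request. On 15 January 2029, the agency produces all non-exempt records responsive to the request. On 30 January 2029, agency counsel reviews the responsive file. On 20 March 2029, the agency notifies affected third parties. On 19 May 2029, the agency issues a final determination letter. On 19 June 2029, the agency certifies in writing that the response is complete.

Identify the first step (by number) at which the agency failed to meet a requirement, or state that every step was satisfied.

Step 2

Step 1 — 7 and 33 days from 2 October 2028 (when the request is received) are 9 October 2028 and 4 November 2028 respectively; done 2 November 2028, which is between those dates.
Step 2 — 8 and 18 days from 28 November 2028 (end of the 26-day objection period, which began when the fee estimate is provided on 2 November 2028) are 6 December 2028 and 16 December 2028 respectively; done 29 November 2028 — 7 days before the window opened.
That is the first point of non-compliance.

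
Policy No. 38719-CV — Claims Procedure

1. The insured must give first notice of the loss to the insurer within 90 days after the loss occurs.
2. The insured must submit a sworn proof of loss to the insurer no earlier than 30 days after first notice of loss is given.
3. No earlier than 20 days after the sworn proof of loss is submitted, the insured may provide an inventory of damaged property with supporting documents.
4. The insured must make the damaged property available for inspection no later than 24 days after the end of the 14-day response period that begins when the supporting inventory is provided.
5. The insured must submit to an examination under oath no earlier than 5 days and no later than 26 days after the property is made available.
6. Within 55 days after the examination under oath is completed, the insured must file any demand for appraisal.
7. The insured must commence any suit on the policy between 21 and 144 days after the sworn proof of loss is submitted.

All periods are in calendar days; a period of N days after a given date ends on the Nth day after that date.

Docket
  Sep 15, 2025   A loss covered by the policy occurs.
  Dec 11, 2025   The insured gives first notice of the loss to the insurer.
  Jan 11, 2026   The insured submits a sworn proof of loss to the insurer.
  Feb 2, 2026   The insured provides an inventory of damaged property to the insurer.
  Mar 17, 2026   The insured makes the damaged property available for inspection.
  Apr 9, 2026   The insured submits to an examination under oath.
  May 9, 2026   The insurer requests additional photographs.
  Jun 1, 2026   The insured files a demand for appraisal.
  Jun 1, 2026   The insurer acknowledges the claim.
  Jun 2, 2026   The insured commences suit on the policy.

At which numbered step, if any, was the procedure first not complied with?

Step 4

Step 1 — counting 90 days from Sep 15, 2025 (when the loss occurs) gives a deadline of Dec 14, 2025; done Dec 11, 2025 — timely.
Step 2 — must wait 30 days from Dec 11, 2025 (when first notice of loss is given), so not before Jan 10, 2026; done Jan 11, 2026 — permitted.
Step 3 — must wait 20 days from Jan 11, 2026 (when the sworn proof of loss is submitted), so not before Jan 31, 2026; Feb 2, 2026 is on or after that date.
Step 4 — counting 24 days from Feb 16, 2026 (end of the 14-day response period, which began when the supporting inventory is provided on Feb 2, 2026) gives a deadline of Mar 12, 2026; not done until Mar 17, 2026, 5 days after the deadline.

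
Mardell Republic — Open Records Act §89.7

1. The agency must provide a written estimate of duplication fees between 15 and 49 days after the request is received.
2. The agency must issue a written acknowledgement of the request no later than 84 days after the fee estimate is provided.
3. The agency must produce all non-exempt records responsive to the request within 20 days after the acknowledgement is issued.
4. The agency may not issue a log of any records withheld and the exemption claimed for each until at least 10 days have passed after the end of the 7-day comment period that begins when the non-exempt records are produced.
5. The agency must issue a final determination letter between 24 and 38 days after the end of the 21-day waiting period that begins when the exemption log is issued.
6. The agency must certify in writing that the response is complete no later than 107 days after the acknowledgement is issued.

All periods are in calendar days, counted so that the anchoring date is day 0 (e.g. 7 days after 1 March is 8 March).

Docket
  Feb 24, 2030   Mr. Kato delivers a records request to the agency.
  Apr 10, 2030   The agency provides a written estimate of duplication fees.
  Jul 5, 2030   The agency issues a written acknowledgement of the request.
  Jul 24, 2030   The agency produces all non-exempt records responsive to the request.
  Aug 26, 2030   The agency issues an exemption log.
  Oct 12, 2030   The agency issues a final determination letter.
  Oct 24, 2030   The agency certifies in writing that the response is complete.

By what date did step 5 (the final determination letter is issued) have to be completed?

The exemption log is issued on Aug 26, 2030; the 21-day waiting period therefore ends Sep 16, 2030, and step 5 runs from that date. The window is 24–38 days after Sep 16, 2030; it closes on Oct 24, 2030.

Oct 24, 2030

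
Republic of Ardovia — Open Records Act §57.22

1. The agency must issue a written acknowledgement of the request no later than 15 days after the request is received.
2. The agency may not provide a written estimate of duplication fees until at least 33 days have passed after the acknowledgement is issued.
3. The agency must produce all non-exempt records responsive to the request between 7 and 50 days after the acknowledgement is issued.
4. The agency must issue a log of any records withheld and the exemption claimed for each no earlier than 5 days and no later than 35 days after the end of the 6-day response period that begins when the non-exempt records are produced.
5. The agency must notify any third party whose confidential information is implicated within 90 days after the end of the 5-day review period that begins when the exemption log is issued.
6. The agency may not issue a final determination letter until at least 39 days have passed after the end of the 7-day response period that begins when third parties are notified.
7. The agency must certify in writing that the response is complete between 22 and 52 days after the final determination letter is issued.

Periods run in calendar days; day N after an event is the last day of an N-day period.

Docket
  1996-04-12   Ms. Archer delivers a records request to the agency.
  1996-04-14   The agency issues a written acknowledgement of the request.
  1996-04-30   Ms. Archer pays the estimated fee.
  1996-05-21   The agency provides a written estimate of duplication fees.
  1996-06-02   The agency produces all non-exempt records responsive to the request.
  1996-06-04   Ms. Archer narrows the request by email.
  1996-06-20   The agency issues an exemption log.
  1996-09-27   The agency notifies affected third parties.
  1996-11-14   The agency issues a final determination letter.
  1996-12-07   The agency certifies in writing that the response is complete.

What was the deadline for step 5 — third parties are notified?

1996-09-23

The exemption log is issued on 1996-06-20; the 5-day review period therefore ends 1996-06-25, and step 5 runs from that date. 90 days after 1996-06-25 is 1996-09-23.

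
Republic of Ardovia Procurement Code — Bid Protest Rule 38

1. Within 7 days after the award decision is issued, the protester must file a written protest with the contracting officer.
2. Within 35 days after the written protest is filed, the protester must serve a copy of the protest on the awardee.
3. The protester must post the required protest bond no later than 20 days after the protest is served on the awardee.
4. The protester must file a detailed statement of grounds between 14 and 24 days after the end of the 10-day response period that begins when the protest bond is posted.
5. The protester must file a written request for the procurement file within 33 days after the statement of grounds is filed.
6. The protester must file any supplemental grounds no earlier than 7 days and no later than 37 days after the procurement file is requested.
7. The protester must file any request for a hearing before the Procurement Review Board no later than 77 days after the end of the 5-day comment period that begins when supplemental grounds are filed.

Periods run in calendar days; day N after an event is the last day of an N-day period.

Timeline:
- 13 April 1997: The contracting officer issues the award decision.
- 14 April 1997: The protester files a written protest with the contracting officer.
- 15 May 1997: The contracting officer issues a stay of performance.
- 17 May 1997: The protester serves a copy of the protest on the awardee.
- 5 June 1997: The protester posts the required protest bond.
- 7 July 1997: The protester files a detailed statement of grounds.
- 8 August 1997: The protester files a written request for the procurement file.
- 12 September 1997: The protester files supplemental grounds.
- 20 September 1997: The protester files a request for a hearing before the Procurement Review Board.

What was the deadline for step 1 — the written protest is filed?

Step 1 runs from 13 April 1997, when the award decision is issued. 7 days after 13 April 1997 is 20 April 1997.

20 April 1997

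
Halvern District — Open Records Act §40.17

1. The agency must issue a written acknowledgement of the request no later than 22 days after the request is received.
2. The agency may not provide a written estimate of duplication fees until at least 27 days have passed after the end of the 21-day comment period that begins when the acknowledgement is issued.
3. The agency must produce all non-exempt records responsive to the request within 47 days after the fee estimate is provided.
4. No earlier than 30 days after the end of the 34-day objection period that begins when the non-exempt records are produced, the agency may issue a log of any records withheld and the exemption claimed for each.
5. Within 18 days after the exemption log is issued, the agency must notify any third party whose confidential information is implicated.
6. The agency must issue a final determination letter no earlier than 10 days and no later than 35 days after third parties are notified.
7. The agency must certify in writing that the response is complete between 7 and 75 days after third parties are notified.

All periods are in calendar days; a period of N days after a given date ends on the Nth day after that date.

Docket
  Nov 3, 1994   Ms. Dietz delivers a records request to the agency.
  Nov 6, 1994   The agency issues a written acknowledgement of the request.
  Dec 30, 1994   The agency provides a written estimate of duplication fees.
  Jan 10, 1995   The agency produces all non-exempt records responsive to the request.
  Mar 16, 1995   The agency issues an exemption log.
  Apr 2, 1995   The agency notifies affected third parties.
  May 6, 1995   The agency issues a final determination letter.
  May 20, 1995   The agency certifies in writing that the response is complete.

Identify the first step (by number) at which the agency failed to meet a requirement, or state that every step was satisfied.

(1) due by Nov 3, 1994 + 22 days = Nov 25, 1994; done Nov 6, 1994 — timely.
(2) permitted from Nov 27, 1994 + 27 days = Dec 24, 1994 onward; Dec 30, 1994 is on or after that date.
(3) due by Dec 30, 1994 + 47 days = Feb 15, 1995; Jan 10, 1995 is within that limit.
(4) permitted from Feb 13, 1995 + 30 days = Mar 15, 1995 onward; done Mar 16, 1995 — permitted.
(5) due by Mar 16, 1995 + 18 days = Apr 3, 1995; Apr 2, 1995 is within that limit.
(6) the permitted window runs from Apr 2, 1995 + 10 = Apr 12, 1995 to Apr 2, 1995 + 35 = May 7, 1995; May 6, 1995 falls inside that range.
(7) the permitted window runs from Apr 2, 1995 + 7 = Apr 9, 1995 to Apr 2, 1995 + 75 = Jun 16, 1995; May 20, 1995 falls inside that range.

None — every step was satisfied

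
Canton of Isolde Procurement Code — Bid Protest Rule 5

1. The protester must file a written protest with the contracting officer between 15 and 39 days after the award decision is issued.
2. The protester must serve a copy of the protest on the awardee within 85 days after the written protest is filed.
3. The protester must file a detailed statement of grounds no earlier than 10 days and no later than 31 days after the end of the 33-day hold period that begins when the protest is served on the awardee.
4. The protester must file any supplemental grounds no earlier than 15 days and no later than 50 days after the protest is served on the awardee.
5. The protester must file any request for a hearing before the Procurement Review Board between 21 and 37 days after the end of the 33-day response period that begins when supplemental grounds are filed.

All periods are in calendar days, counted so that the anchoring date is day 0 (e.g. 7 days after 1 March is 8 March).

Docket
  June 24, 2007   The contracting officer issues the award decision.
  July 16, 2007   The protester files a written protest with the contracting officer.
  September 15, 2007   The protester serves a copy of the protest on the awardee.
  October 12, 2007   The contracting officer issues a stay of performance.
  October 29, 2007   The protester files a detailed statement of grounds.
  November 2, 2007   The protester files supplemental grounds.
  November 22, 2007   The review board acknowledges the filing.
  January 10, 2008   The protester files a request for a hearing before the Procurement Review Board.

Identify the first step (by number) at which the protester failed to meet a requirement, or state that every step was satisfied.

None — every step was satisfied

(1) the permitted window runs from June 24, 2007 + 15 = July 9, 2007 to June 24, 2007 + 39 = August 2, 2007; done July 16, 2007 — within the window.
(2) due by July 16, 2007 + 85 days = October 9, 2007; done September 15, 2007 — timely.
(3) the permitted window runs from October 18, 2007 + 10 = October 28, 2007 to October 18, 2007 + 31 = November 18, 2007; October 29, 2007 falls inside that range.
(4) the permitted window runs from September 15, 2007 + 15 = September 30, 2007 to September 15, 2007 + 50 = November 4, 2007; done November 2, 2007, which is between those dates.
(5) the permitted window runs from December 5, 2007 + 21 = December 26, 2007 to December 5, 2007 + 37 = January 11, 2008; January 10, 2008 falls inside that range.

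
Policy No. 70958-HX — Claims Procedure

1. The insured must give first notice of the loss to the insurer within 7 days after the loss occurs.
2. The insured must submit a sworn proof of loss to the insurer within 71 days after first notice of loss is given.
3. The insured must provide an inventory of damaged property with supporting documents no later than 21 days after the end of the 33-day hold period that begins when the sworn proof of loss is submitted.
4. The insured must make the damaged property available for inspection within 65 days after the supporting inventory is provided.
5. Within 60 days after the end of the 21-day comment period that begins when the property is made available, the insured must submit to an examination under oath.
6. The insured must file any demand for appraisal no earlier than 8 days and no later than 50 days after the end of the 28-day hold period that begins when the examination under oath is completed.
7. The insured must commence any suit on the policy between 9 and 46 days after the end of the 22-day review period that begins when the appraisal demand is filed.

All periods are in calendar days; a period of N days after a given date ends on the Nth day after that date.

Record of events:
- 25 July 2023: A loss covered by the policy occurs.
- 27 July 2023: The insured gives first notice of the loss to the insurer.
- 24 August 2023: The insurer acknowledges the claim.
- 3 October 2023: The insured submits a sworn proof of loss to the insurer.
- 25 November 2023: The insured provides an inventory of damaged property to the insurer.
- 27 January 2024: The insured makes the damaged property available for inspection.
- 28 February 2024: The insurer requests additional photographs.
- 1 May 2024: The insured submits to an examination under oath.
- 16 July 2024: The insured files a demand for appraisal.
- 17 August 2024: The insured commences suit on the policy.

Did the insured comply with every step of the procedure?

Step 1 — counting 7 days from 25 July 2023 (when the loss occurs) gives a deadline of 1 August 2023; done 27 July 2023 — timely.
Step 2 — counting 71 days from 27 July 2023 (when first notice of loss is given) gives a deadline of 6 October 2023; 3 October 2023 is within that limit.
Step 3 — counting 21 days from 5 November 2023 (end of the 33-day hold period, which began when the sworn proof of loss is submitted on 3 October 2023) gives a deadline of 26 November 2023; completed 25 November 2023, before the deadline.
Step 4 — counting 65 days from 25 November 2023 (when the supporting inventory is provided) gives a deadline of 29 January 2024; 27 January 2024 is within that limit.
Step 5 — counting 60 days from 17 February 2024 (end of the 21-day comment period, which began when the property is made available on 27 January 2024) gives a deadline of 17 April 2024; 1 May 2024 misses that deadline by 14 days.
The procedure was therefore not followed at step 5.

No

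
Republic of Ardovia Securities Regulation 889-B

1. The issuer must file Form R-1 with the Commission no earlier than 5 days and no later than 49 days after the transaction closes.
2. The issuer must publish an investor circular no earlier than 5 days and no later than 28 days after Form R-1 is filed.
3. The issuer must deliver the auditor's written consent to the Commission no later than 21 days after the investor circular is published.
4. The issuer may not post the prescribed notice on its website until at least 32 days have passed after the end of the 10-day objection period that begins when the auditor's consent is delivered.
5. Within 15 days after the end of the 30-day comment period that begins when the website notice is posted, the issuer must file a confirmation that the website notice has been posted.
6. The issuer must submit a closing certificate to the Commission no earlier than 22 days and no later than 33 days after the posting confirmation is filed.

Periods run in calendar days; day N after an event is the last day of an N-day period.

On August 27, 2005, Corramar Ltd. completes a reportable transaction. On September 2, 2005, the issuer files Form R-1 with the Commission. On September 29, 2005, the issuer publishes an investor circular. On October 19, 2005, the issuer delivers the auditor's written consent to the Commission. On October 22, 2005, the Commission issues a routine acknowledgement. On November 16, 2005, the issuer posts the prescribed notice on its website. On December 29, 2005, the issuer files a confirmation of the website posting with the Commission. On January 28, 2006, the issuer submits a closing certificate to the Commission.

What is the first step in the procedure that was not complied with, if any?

(1) the permitted window runs from August 27, 2005 + 5 = September 1, 2005 to August 27, 2005 + 49 = October 15, 2005; done September 2, 2005 — within the window.
(2) the permitted window runs from September 2, 2005 + 5 = September 7, 2005 to September 2, 2005 + 28 = September 30, 2005; done September 29, 2005, which is between those dates.
(3) due by September 29, 2005 + 21 days = October 20, 2005; completed October 19, 2005, before the deadline.
(4) permitted from October 29, 2005 + 32 days = November 30, 2005 onward; done November 16, 2005 — 14 days too early.
The procedure was therefore not followed at step 4.

Step 4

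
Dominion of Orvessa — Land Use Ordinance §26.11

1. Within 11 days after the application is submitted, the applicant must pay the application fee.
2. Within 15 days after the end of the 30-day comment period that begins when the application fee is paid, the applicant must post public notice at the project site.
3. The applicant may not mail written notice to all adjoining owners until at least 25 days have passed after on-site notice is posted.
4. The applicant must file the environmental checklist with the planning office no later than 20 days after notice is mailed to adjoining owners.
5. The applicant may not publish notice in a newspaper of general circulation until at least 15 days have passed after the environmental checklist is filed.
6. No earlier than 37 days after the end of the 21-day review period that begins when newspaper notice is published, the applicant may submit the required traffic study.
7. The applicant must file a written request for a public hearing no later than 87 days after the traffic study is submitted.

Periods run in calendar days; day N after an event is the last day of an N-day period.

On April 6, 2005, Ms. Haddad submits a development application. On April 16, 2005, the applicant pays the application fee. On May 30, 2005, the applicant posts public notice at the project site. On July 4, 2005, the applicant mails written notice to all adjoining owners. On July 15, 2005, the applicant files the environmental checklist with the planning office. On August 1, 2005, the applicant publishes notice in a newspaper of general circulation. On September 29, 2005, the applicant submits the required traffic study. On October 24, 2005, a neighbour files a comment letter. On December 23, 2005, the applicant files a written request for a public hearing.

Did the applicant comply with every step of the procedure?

Yes

(1) due by April 6, 2005 + 11 days = April 17, 2005; April 16, 2005 is within that limit.
(2) due by May 16, 2005 + 15 days = May 31, 2005; May 30, 2005 is within that limit.
(3) permitted from May 30, 2005 + 25 days = June 24, 2005 onward; July 4, 2005 is on or after that date.
(4) due by July 4, 2005 + 20 days = July 24, 2005; done July 15, 2005 — timely.
(5) permitted from July 15, 2005 + 15 days = July 30, 2005 onward; done August 1, 2005, after the minimum wait.
(6) permitted from August 22, 2005 + 37 days = September 28, 2005 onward; done September 29, 2005 — permitted.
(7) due by September 29, 2005 + 87 days = December 25, 2005; done December 23, 2005 — timely.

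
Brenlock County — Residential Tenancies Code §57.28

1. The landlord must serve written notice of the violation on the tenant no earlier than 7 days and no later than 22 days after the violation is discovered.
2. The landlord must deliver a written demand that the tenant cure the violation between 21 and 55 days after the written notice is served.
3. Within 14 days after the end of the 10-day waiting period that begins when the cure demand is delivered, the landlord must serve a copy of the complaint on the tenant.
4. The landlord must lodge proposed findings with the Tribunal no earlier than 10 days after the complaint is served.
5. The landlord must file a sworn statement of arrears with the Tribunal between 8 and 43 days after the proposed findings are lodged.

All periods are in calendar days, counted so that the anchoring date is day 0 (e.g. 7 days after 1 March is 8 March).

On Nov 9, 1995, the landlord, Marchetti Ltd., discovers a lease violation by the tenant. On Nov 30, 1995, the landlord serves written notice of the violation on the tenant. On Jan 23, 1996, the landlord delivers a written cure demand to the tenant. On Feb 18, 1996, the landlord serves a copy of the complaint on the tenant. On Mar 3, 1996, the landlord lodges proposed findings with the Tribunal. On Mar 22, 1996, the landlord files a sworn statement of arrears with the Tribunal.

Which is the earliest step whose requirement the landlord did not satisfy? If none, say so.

Step 1 — 7 and 22 days from Nov 9, 1995 (when the violation is discovered) are Nov 16, 1995 and Dec 1, 1995 respectively; done Nov 30, 1995, which is between those dates.
Step 2 — 21 and 55 days from Nov 30, 1995 (when the written notice is served) are Dec 21, 1995 and Jan 24, 1996 respectively; done Jan 23, 1996, which is between those dates.
Step 3 — counting 14 days from Feb 2, 1996 (end of the 10-day waiting period, which began when the cure demand is delivered on Jan 23, 1996) gives a deadline of Feb 16, 1996; Feb 18, 1996 misses that deadline by 2 days.
That is the first point of non-compliance.

Step 3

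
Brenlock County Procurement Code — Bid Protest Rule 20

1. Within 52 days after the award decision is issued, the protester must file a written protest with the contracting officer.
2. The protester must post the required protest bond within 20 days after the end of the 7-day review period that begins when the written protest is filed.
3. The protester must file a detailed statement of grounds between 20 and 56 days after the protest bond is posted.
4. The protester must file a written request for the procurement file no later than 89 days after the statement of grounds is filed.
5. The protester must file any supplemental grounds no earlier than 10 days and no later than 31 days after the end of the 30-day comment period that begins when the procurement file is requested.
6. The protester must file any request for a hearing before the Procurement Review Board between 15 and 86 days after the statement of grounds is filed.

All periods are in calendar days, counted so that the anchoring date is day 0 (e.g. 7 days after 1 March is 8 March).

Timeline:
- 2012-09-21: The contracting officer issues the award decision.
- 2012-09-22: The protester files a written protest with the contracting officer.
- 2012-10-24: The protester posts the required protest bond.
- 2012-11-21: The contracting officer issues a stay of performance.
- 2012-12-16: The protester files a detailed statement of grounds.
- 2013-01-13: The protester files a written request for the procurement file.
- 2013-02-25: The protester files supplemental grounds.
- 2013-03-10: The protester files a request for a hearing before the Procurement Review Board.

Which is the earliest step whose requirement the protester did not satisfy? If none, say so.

Step 1: 52 days after 2012-09-21 (when the award decision is issued) is 2012-11-12; 2012-09-22 is within that limit.
Step 2: 20 days after 2012-09-29 (end of the 7-day review period, which began when the written protest is filed on 2012-09-22) is 2012-10-19; 2012-10-24 misses that deadline by 5 days.
The analysis stops there.

Step 2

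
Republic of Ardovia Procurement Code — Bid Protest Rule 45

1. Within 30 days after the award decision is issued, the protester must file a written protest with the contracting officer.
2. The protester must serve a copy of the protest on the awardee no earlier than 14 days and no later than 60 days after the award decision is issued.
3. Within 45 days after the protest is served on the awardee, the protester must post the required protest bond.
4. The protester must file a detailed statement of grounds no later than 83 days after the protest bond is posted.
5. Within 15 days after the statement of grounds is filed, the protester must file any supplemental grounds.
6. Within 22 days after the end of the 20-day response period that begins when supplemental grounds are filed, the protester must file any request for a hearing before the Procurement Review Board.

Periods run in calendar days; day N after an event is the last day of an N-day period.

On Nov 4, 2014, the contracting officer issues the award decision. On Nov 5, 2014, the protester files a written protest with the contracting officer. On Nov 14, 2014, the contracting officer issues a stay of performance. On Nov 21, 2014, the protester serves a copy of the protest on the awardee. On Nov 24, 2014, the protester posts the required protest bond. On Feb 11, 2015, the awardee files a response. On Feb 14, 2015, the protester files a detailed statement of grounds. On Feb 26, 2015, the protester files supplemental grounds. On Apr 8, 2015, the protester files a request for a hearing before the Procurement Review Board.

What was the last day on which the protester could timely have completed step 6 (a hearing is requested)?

Apr 9, 2015

Supplemental grounds are filed on Feb 26, 2015; the 20-day response period therefore ends Mar 18, 2015, and step 6 runs from that date. 22 days after Mar 18, 2015 is Apr 9, 2015.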